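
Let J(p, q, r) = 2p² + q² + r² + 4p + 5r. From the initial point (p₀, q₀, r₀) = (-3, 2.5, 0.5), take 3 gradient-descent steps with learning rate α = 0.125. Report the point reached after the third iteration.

∇J = (4p + 4, 2q, 2r + 5)
Step 1: at (-3, 2.5, 0.5), ∇J = (-8, 5, 6) → (-3, 2.5, 0.5) − 0.125·(-8, 5, 6) = (-2, 1.875, -0.25)
Step 2: at (-2, 1.875, -0.25), ∇J = (-4, 3.75, 4.5) → (-2, 1.875, -0.25) − 0.125·(-4, 3.75, 4.5) = (-1.5, 1.40625, -0.8125)
Step 3: at (-1.5, 1.40625, -0.8125), ∇J = (-2, 2.8125, 3.375) → (-1.5, 1.40625, -0.8125) − 0.125·(-2, 2.8125, 3.375) = (-1.25, 1.0546875, -1.234375)

(-1.25, 1.0546875, -1.234375)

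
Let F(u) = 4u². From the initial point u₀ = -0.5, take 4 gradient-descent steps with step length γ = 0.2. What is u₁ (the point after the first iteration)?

0.3

F′(u) = 8u
u₁ = -0.5 − 0.2·(-4) = 0.3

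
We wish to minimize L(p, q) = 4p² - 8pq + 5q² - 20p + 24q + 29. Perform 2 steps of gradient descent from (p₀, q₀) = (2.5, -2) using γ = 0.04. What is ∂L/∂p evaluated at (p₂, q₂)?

∇L = (8p - 8q - 20, -8p + 10q + 24)
(p₁, q₁) = (2.5, -2) − 0.04·(16, -16) = (1.86, -1.36)
(p₂, q₂) = (1.86, -1.36) − 0.04·(5.76, -4.48) = (1.6296, -1.1808)
∂L/∂p at (1.6296, -1.1808) = 2.4832

2.4832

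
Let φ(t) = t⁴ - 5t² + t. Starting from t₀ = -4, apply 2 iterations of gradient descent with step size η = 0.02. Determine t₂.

0.33784

φ′(t) = 4t³ - 10t + 1
Step 1: φ′(-4) = -215; t₁ = -4 − 0.02·(-215) = 0.3
Step 2: φ′(0.3) = -1.892; t₂ = 0.3 − 0.02·(-1.892) = 0.33784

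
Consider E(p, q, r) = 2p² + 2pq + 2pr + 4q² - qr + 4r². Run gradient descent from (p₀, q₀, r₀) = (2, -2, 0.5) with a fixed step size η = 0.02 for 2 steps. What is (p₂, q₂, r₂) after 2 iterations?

∇E = (4p + 2q + 2r, 2p + 8q - r, 2p - q + 8r)
Step 1: at (2, -2, 0.5), ∇E = (5, -12.5, 10) → (2, -2, 0.5) − 0.02·(5, -12.5, 10) = (1.9, -1.75, 0.3)
Step 2: at (1.9, -1.75, 0.3), ∇E = (4.7, -10.5, 7.95) → (1.9, -1.75, 0.3) − 0.02·(4.7, -10.5, 7.95) = (1.806, -1.54, 0.141)

(1.806, -1.54, 0.141)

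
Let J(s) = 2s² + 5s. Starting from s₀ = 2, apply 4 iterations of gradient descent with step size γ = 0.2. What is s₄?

J′(s) = 4s + 5
Step 1: J′(2) = 13; s₁ = 2 − 0.2·13 = -0.6
Step 2: J′(-0.6) = 2.6; s₂ = -0.6 − 0.2·2.6 = -1.12
Step 3: J′(-1.12) = 0.52; s₃ = -1.12 − 0.2·0.52 = -1.224
Step 4: J′(-1.224) = 0.104; s₄ = -1.224 − 0.2·0.104 = -1.2448

-1.2448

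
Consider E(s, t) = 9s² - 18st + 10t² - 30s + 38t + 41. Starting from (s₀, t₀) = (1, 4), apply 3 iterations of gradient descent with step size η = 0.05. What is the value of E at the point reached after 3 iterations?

110.019988

∇E = (18s - 18t - 30, -18s + 20t + 38)
(s₁, t₁) = (1, 4) − 0.05·(-84, 100) = (5.2, -1)
(s₂, t₂) = (5.2, -1) − 0.05·(81.6, -75.6) = (1.12, 2.78)
(s₃, t₃) = (1.12, 2.78) − 0.05·(-59.88, 73.44) = (4.114, -0.892)
E(4.114, -0.892) = 110.019988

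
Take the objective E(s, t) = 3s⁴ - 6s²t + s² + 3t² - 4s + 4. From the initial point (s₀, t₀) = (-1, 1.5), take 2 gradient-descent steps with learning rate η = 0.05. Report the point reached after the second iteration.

(-0.91, 1.245)

∇E = (12s³ - 12st + 2s - 4, -6s² + 6t)
(s₁, t₁) = (-1, 1.5) − 0.05·(0, 3) = (-1, 1.35)
(s₂, t₂) = (-1, 1.35) − 0.05·(-1.8, 2.1) = (-0.91, 1.245)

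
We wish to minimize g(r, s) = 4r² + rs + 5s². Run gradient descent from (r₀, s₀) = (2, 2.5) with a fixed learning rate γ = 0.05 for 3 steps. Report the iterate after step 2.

∇g = (8r + s, r + 10s)
(r₁, s₁) = (2, 2.5) − 0.05·(18.5, 27) = (1.075, 1.15)
(r₂, s₂) = (1.075, 1.15) − 0.05·(9.75, 12.575) = (0.5875, 0.52125)

(0.5875, 0.52125)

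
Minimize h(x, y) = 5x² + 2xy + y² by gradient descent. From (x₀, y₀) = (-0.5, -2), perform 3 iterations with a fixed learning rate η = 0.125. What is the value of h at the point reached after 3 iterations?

∇h = (10x + 2y, 2x + 2y)
Step 1: at (-0.5, -2), ∇h = (-9, -5) → (-0.5, -2) − 0.125·(-9, -5) = (0.625, -1.375)
Step 2: at (0.625, -1.375), ∇h = (3.5, -1.5) → (0.625, -1.375) − 0.125·(3.5, -1.5) = (0.1875, -1.1875)
Step 3: at (0.1875, -1.1875), ∇h = (-0.5, -2) → (0.1875, -1.1875) − 0.125·(-0.5, -2) = (0.25, -0.9375)
h(0.25, -0.9375) = 0.72265625

0.72265625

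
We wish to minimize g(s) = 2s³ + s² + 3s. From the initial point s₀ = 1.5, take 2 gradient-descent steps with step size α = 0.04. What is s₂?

0.417984

g′(s) = 6s² + 2s + 3
Step 1: g′(1.5) = 19.5; s₁ = 1.5 − 0.04·19.5 = 0.72
Step 2: g′(0.72) = 7.5504; s₂ = 0.72 − 0.04·7.5504 = 0.417984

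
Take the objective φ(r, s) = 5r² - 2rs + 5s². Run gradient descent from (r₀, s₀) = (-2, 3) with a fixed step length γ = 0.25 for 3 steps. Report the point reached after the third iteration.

(19.5, -20.5)

∇φ = (10r - 2s, -2r + 10s)
Step 1: at (-2, 3), ∇φ = (-26, 34) → (-2, 3) − 0.25·(-26, 34) = (4.5, -5.5)
Step 2: at (4.5, -5.5), ∇φ = (56, -64) → (4.5, -5.5) − 0.25·(56, -64) = (-9.5, 10.5)
Step 3: at (-9.5, 10.5), ∇φ = (-116, 124) → (-9.5, 10.5) − 0.25·(-116, 124) = (19.5, -20.5)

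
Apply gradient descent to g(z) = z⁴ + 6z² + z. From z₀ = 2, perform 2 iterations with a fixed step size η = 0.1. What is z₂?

20.9012

g′(z) = 4z³ + 12z + 1
Step 1: g′(2) = 57; z₁ = 2 − 0.1·57 = -3.7
Step 2: g′(-3.7) = -246.012; z₂ = -3.7 − 0.1·(-246.012) = 20.9012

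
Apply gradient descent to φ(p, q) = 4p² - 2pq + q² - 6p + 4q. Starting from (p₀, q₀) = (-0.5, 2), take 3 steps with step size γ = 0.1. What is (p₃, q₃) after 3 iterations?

(0.932, 0.328)

∇φ = (8p - 2q - 6, -2p + 2q + 4)
(p₁, q₁) = (-0.5, 2) − 0.1·(-14, 9) = (0.9, 1.1)
(p₂, q₂) = (0.9, 1.1) − 0.1·(-1, 4.4) = (1, 0.66)
(p₃, q₃) = (1, 0.66) − 0.1·(0.68, 3.32) = (0.932, 0.328)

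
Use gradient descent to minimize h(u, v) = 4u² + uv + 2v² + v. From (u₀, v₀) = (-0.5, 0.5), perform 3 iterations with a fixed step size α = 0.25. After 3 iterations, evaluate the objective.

∇h = (8u + v, u + 4v + 1)
(u₁, v₁) = (-0.5, 0.5) − 0.25·(-3.5, 2.5) = (0.375, -0.125)
(u₂, v₂) = (0.375, -0.125) − 0.25·(2.875, 0.875) = (-0.34375, -0.34375)
(u₃, v₃) = (-0.34375, -0.34375) − 0.25·(-3.09375, -0.71875) = (0.4296875, -0.1640625)
h(0.4296875, -0.1640625) = 0.55780029296875

0.55780029296875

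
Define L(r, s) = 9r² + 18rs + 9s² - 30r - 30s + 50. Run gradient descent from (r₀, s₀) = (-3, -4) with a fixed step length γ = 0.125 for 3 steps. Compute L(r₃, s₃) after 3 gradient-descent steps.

∇L = (18r + 18s - 30, 18r + 18s - 30)
(r₁, s₁) = (-3, -4) − 0.125·(-156, -156) = (16.5, 15.5)
(r₂, s₂) = (16.5, 15.5) − 0.125·(546, 546) = (-51.75, -52.75)
(r₃, s₃) = (-51.75, -52.75) − 0.125·(-1911, -1911) = (187.125, 186.125)
L(187.125, 186.125) = 1242692.5625

1242692.5625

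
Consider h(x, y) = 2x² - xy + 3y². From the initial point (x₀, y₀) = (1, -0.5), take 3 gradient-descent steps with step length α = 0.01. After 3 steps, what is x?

0.8714835

∇h = (4x - y, -x + 6y)
Step 1: at (1, -0.5), ∇h = (4.5, -4) → (1, -0.5) − 0.01·(4.5, -4) = (0.955, -0.46)
Step 2: at (0.955, -0.46), ∇h = (4.28, -3.715) → (0.955, -0.46) − 0.01·(4.28, -3.715) = (0.9122, -0.42285)
Step 3: at (0.9122, -0.42285), ∇h = (4.07165, -3.4493) → (0.9122, -0.42285) − 0.01·(4.07165, -3.4493) = (0.8714835, -0.388357)
x = 0.8714835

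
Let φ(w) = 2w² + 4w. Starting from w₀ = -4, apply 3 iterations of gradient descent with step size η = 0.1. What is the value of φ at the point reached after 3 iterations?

φ′(w) = 4w + 4
w₁ = -4 − 0.1·(-12) = -2.8
w₂ = -2.8 − 0.1·(-7.2) = -2.08
w₃ = -2.08 − 0.1·(-4.32) = -1.648
φ(-1.648) = -1.160192

-1.160192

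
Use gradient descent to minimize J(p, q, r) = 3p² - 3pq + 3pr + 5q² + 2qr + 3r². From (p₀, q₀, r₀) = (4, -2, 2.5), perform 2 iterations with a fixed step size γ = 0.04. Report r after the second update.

∇J = (6p - 3q + 3r, -3p + 10q + 2r, 3p + 2q + 6r)
Step 1: at (4, -2, 2.5), ∇J = (37.5, -27, 23) → (4, -2, 2.5) − 0.04·(37.5, -27, 23) = (2.5, -0.92, 1.58)
Step 2: at (2.5, -0.92, 1.58), ∇J = (22.5, -13.54, 15.14) → (2.5, -0.92, 1.58) − 0.04·(22.5, -13.54, 15.14) = (1.6, -0.3784, 0.9744)
r = 0.9744

0.9744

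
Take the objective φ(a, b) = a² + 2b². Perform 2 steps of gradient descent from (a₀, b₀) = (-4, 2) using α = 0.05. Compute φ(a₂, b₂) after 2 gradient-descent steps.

∇φ = (2a, 4b)
Step 1: at (-4, 2), ∇φ = (-8, 8) → (-4, 2) − 0.05·(-8, 8) = (-3.6, 1.6)
Step 2: at (-3.6, 1.6), ∇φ = (-7.2, 6.4) → (-3.6, 1.6) − 0.05·(-7.2, 6.4) = (-3.24, 1.28)
φ(-3.24, 1.28) = 13.7744

13.7744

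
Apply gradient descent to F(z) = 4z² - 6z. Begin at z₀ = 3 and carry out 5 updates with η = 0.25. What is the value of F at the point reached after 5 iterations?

F′(z) = 8z - 6
z₁ = 3 − 0.25·18 = -1.5
z₂ = -1.5 − 0.25·(-18) = 3
z₃ = 3 − 0.25·18 = -1.5
z₄ = -1.5 − 0.25·(-18) = 3
z₅ = 3 − 0.25·18 = -1.5
F(-1.5) = 18

18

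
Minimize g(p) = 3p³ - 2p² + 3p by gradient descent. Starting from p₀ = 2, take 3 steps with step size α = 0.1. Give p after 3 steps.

g′(p) = 9p² - 4p + 3
p₁ = 2 − 0.1·31 = -1.1
p₂ = -1.1 − 0.1·18.29 = -2.929
p₃ = -2.929 − 0.1·91.927369 = -12.1217369

-12.1217369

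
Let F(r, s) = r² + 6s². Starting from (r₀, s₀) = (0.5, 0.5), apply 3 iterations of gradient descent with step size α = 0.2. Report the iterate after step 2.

(0.18, 0.98)

∇F = (2r, 12s)
(r₁, s₁) = (0.5, 0.5) − 0.2·(1, 6) = (0.3, -0.7)
(r₂, s₂) = (0.3, -0.7) − 0.2·(0.6, -8.4) = (0.18, 0.98)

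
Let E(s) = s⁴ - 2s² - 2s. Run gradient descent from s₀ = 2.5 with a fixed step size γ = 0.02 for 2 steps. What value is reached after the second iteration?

1.38456408

E′(s) = 4s³ - 4s - 2
Step 1: E′(2.5) = 50.5; s₁ = 2.5 − 0.02·50.5 = 1.49
Step 2: E′(1.49) = 5.271796; s₂ = 1.49 − 0.02·5.271796 = 1.38456408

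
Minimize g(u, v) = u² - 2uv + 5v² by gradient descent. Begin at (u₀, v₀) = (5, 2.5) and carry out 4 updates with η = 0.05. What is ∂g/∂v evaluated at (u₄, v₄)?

2.064

∇g = (2u - 2v, -2u + 10v)
Step 1: at (5, 2.5), ∇g = (5, 15) → (5, 2.5) − 0.05·(5, 15) = (4.75, 1.75)
Step 2: at (4.75, 1.75), ∇g = (6, 8) → (4.75, 1.75) − 0.05·(6, 8) = (4.45, 1.35)
Step 3: at (4.45, 1.35), ∇g = (6.2, 4.6) → (4.45, 1.35) − 0.05·(6.2, 4.6) = (4.14, 1.12)
Step 4: at (4.14, 1.12), ∇g = (6.04, 2.92) → (4.14, 1.12) − 0.05·(6.04, 2.92) = (3.838, 0.974)
∂g/∂v at (3.838, 0.974) = 2.064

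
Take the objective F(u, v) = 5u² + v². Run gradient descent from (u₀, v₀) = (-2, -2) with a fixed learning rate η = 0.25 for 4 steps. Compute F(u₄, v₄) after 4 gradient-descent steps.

∇F = (10u, 2v)
(u₁, v₁) = (-2, -2) − 0.25·(-20, -4) = (3, -1)
(u₂, v₂) = (3, -1) − 0.25·(30, -2) = (-4.5, -0.5)
(u₃, v₃) = (-4.5, -0.5) − 0.25·(-45, -1) = (6.75, -0.25)
(u₄, v₄) = (6.75, -0.25) − 0.25·(67.5, -0.5) = (-10.125, -0.125)
F(-10.125, -0.125) = 512.59375

512.59375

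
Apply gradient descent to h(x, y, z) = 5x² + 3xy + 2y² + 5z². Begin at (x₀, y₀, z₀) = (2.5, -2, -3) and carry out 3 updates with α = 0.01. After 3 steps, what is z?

∇h = (10x + 3y, 3x + 4y, 10z)
Step 1: at (2.5, -2, -3), ∇h = (19, -0.5, -30) → (2.5, -2, -3) − 0.01·(19, -0.5, -30) = (2.31, -1.995, -2.7)
Step 2: at (2.31, -1.995, -2.7), ∇h = (17.115, -1.05, -27) → (2.31, -1.995, -2.7) − 0.01·(17.115, -1.05, -27) = (2.13885, -1.9845, -2.43)
Step 3: at (2.13885, -1.9845, -2.43), ∇h = (15.435, -1.52145, -24.3) → (2.13885, -1.9845, -2.43) − 0.01·(15.435, -1.52145, -24.3) = (1.9845, -1.9692855, -2.187)
z = -2.187

-2.187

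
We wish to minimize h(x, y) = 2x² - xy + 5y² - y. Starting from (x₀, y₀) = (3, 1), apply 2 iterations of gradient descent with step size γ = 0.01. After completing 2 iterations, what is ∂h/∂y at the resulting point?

5.0652

∇h = (4x - y, -x + 10y - 1)
(x₁, y₁) = (3, 1) − 0.01·(11, 6) = (2.89, 0.94)
(x₂, y₂) = (2.89, 0.94) − 0.01·(10.62, 5.51) = (2.7838, 0.8849)
∂h/∂y at (2.7838, 0.8849) = 5.0652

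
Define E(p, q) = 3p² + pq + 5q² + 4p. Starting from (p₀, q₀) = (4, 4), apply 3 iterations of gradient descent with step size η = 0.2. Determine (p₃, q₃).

∇E = (6p + q + 4, p + 10q)
Step 1: at (4, 4), ∇E = (32, 44) → (4, 4) − 0.2·(32, 44) = (-2.4, -4.8)
Step 2: at (-2.4, -4.8), ∇E = (-15.2, -50.4) → (-2.4, -4.8) − 0.2·(-15.2, -50.4) = (0.64, 5.28)
Step 3: at (0.64, 5.28), ∇E = (13.12, 53.44) → (0.64, 5.28) − 0.2·(13.12, 53.44) = (-1.984, -5.408)

(-1.984, -5.408)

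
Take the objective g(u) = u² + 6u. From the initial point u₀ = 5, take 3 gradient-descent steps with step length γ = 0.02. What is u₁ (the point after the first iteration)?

g′(u) = 2u + 6
u₁ = 5 − 0.02·16 = 4.68

4.68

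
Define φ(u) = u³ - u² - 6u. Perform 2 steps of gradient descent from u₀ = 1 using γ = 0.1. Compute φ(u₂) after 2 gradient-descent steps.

-8.192671875

φ′(u) = 3u² - 2u - 6
u₁ = 1 − 0.1·(-5) = 1.5
u₂ = 1.5 − 0.1·(-2.25) = 1.725
φ(1.725) = -8.192671875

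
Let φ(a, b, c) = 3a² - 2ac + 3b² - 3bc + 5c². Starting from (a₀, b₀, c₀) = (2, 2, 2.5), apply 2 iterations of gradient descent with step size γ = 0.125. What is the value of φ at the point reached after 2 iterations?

∇φ = (6a - 2c, 6b - 3c, -2a - 3b + 10c)
(a₁, b₁, c₁) = (2, 2, 2.5) − 0.125·(7, 4.5, 15) = (1.125, 1.4375, 0.625)
(a₂, b₂, c₂) = (1.125, 1.4375, 0.625) − 0.125·(5.5, 6.75, -0.3125) = (0.4375, 0.59375, 0.6640625)
φ(0.4375, 0.59375, 0.6640625) = 2.07281494140625

2.07281494140625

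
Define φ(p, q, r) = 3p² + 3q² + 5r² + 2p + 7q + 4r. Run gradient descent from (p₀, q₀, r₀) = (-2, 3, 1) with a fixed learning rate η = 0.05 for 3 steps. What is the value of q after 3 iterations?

0.2625

∇φ = (6p + 2, 6q + 7, 10r + 4)
Step 1: at (-2, 3, 1), ∇φ = (-10, 25, 14) → (-2, 3, 1) − 0.05·(-10, 25, 14) = (-1.5, 1.75, 0.3)
Step 2: at (-1.5, 1.75, 0.3), ∇φ = (-7, 17.5, 7) → (-1.5, 1.75, 0.3) − 0.05·(-7, 17.5, 7) = (-1.15, 0.875, -0.05)
Step 3: at (-1.15, 0.875, -0.05), ∇φ = (-4.9, 12.25, 3.5) → (-1.15, 0.875, -0.05) − 0.05·(-4.9, 12.25, 3.5) = (-0.905, 0.2625, -0.225)
q = 0.2625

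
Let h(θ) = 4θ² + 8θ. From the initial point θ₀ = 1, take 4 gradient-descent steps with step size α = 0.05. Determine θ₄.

h′(θ) = 8θ + 8
θ₁ = 1 − 0.05·16 = 0.2
θ₂ = 0.2 − 0.05·9.6 = -0.28
θ₃ = -0.28 − 0.05·5.76 = -0.568
θ₄ = -0.568 − 0.05·3.456 = -0.7408

-0.7408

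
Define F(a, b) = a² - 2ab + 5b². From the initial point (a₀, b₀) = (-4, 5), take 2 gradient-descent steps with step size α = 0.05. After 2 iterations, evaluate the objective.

∇F = (2a - 2b, -2a + 10b)
(a₁, b₁) = (-4, 5) − 0.05·(-18, 58) = (-3.1, 2.1)
(a₂, b₂) = (-3.1, 2.1) − 0.05·(-10.4, 27.2) = (-2.58, 0.74)
F(-2.58, 0.74) = 13.2128

13.2128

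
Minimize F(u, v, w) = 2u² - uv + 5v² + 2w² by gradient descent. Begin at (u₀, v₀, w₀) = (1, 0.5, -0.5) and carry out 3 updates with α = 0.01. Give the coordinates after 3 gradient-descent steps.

(0.8979965, 0.390595, -0.442368)

∇F = (4u - v, -u + 10v, 4w)
Step 1: at (1, 0.5, -0.5), ∇F = (3.5, 4, -2) → (1, 0.5, -0.5) − 0.01·(3.5, 4, -2) = (0.965, 0.46, -0.48)
Step 2: at (0.965, 0.46, -0.48), ∇F = (3.4, 3.635, -1.92) → (0.965, 0.46, -0.48) − 0.01·(3.4, 3.635, -1.92) = (0.931, 0.42365, -0.4608)
Step 3: at (0.931, 0.42365, -0.4608), ∇F = (3.30035, 3.3055, -1.8432) → (0.931, 0.42365, -0.4608) − 0.01·(3.30035, 3.3055, -1.8432) = (0.8979965, 0.390595, -0.442368)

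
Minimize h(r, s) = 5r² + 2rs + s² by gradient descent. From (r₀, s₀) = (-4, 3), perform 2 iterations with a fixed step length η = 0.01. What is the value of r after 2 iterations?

∇h = (10r + 2s, 2r + 2s)
(r₁, s₁) = (-4, 3) − 0.01·(-34, -2) = (-3.66, 3.02)
(r₂, s₂) = (-3.66, 3.02) − 0.01·(-30.56, -1.28) = (-3.3544, 3.0328)
r = -3.3544

-3.3544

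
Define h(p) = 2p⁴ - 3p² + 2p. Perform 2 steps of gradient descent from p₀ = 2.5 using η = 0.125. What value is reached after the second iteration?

1500.5

h′(p) = 8p³ - 6p + 2
Step 1: h′(2.5) = 112; p₁ = 2.5 − 0.125·112 = -11.5
Step 2: h′(-11.5) = -12096; p₂ = -11.5 − 0.125·(-12096) = 1500.5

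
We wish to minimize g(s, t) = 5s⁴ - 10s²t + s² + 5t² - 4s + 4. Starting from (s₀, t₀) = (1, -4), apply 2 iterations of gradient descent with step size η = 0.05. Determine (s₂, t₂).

∇g = (20s³ - 20st + 2s - 4, -10s² + 10t)
Step 1: at (1, -4), ∇g = (98, -50) → (1, -4) − 0.05·(98, -50) = (-3.9, -1.5)
Step 2: at (-3.9, -1.5), ∇g = (-1315.18, -167.1) → (-3.9, -1.5) − 0.05·(-1315.18, -167.1) = (61.859, 6.855)

(61.859, 6.855)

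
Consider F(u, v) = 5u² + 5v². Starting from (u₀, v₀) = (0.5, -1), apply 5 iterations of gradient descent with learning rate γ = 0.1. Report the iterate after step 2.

∇F = (10u, 10v)
(u₁, v₁) = (0.5, -1) − 0.1·(5, -10) = (0, 0)
(u₂, v₂) = (0, 0) − 0.1·(0, 0) = (0, 0)

(0, 0)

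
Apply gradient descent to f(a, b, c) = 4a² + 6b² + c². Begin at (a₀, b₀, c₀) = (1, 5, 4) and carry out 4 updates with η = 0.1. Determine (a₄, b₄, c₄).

∇f = (8a, 12b, 2c)
(a₁, b₁, c₁) = (1, 5, 4) − 0.1·(8, 60, 8) = (0.2, -1, 3.2)
(a₂, b₂, c₂) = (0.2, -1, 3.2) − 0.1·(1.6, -12, 6.4) = (0.04, 0.2, 2.56)
(a₃, b₃, c₃) = (0.04, 0.2, 2.56) − 0.1·(0.32, 2.4, 5.12) = (0.008, -0.04, 2.048)
(a₄, b₄, c₄) = (0.008, -0.04, 2.048) − 0.1·(0.064, -0.48, 4.096) = (0.0016, 0.008, 1.6384)

(0.0016, 0.008, 1.6384)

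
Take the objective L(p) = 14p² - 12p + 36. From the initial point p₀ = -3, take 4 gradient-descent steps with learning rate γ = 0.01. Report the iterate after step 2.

L′(p) = 28p - 12
p₁ = -3 − 0.01·(-96) = -2.04
p₂ = -2.04 − 0.01·(-69.12) = -1.3488

-1.3488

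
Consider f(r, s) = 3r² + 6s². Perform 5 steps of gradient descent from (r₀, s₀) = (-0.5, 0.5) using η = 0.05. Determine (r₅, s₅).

(-0.084035, 0.00512)

∇f = (6r, 12s)
Step 1: at (-0.5, 0.5), ∇f = (-3, 6) → (-0.5, 0.5) − 0.05·(-3, 6) = (-0.35, 0.2)
Step 2: at (-0.35, 0.2), ∇f = (-2.1, 2.4) → (-0.35, 0.2) − 0.05·(-2.1, 2.4) = (-0.245, 0.08)
Step 3: at (-0.245, 0.08), ∇f = (-1.47, 0.96) → (-0.245, 0.08) − 0.05·(-1.47, 0.96) = (-0.1715, 0.032)
Step 4: at (-0.1715, 0.032), ∇f = (-1.029, 0.384) → (-0.1715, 0.032) − 0.05·(-1.029, 0.384) = (-0.12005, 0.0128)
Step 5: at (-0.12005, 0.0128), ∇f = (-0.7203, 0.1536) → (-0.12005, 0.0128) − 0.05·(-0.7203, 0.1536) = (-0.084035, 0.00512)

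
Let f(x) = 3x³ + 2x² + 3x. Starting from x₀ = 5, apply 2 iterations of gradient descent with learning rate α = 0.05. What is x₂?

-30.712

f′(x) = 9x² + 4x + 3
Step 1: f′(5) = 248; x₁ = 5 − 0.05·248 = -7.4
Step 2: f′(-7.4) = 466.24; x₂ = -7.4 − 0.05·466.24 = -30.712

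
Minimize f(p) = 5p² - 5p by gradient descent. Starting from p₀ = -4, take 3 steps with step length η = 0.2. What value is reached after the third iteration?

5

f′(p) = 10p - 5
Step 1: f′(-4) = -45; p₁ = -4 − 0.2·(-45) = 5
Step 2: f′(5) = 45; p₂ = 5 − 0.2·45 = -4
Step 3: f′(-4) = -45; p₃ = -4 − 0.2·(-45) = 5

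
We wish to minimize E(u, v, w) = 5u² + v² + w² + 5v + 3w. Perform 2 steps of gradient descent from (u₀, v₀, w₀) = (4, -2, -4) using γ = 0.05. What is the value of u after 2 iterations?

1

∇E = (10u, 2v + 5, 2w + 3)
(u₁, v₁, w₁) = (4, -2, -4) − 0.05·(40, 1, -5) = (2, -2.05, -3.75)
(u₂, v₂, w₂) = (2, -2.05, -3.75) − 0.05·(20, 0.9, -4.5) = (1, -2.095, -3.525)
u = 1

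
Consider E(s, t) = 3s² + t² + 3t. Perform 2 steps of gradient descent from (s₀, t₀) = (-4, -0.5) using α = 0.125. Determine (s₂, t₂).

∇E = (6s, 2t + 3)
(s₁, t₁) = (-4, -0.5) − 0.125·(-24, 2) = (-1, -0.75)
(s₂, t₂) = (-1, -0.75) − 0.125·(-6, 1.5) = (-0.25, -0.9375)

(-0.25, -0.9375)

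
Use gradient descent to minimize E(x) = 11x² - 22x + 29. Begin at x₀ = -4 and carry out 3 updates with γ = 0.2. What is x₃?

E′(x) = 22x - 22
x₁ = -4 − 0.2·(-110) = 18
x₂ = 18 − 0.2·374 = -56.8
x₃ = -56.8 − 0.2·(-1271.6) = 197.52

197.52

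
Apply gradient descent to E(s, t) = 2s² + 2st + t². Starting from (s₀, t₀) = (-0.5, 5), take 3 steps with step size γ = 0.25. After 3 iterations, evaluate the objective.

∇E = (4s + 2t, 2s + 2t)
Step 1: at (-0.5, 5), ∇E = (8, 9) → (-0.5, 5) − 0.25·(8, 9) = (-2.5, 2.75)
Step 2: at (-2.5, 2.75), ∇E = (-4.5, 0.5) → (-2.5, 2.75) − 0.25·(-4.5, 0.5) = (-1.375, 2.625)
Step 3: at (-1.375, 2.625), ∇E = (-0.25, 2.5) → (-1.375, 2.625) − 0.25·(-0.25, 2.5) = (-1.3125, 2)
E(-1.3125, 2) = 2.1953125

2.1953125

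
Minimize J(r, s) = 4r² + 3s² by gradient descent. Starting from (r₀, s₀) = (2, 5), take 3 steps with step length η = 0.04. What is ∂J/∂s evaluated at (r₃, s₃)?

∇J = (8r, 6s)
(r₁, s₁) = (2, 5) − 0.04·(16, 30) = (1.36, 3.8)
(r₂, s₂) = (1.36, 3.8) − 0.04·(10.88, 22.8) = (0.9248, 2.888)
(r₃, s₃) = (0.9248, 2.888) − 0.04·(7.3984, 17.328) = (0.628864, 2.19488)
∂J/∂s at (0.628864, 2.19488) = 13.16928

13.16928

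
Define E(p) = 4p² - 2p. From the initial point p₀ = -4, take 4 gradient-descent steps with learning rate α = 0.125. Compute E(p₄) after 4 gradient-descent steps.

-0.25

E′(p) = 8p - 2
Step 1: E′(-4) = -34; p₁ = -4 − 0.125·(-34) = 0.25
Step 2: E′(0.25) = 0; p₂ = 0.25 − 0.125·0 = 0.25
Step 3: E′(0.25) = 0; p₃ = 0.25 − 0.125·0 = 0.25
Step 4: E′(0.25) = 0; p₄ = 0.25 − 0.125·0 = 0.25
E(0.25) = -0.25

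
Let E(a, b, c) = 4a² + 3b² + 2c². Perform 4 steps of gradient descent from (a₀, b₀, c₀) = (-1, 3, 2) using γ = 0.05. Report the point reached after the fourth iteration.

(-0.1296, 0.7203, 0.8192)

∇E = (8a, 6b, 4c)
(a₁, b₁, c₁) = (-1, 3, 2) − 0.05·(-8, 18, 8) = (-0.6, 2.1, 1.6)
(a₂, b₂, c₂) = (-0.6, 2.1, 1.6) − 0.05·(-4.8, 12.6, 6.4) = (-0.36, 1.47, 1.28)
(a₃, b₃, c₃) = (-0.36, 1.47, 1.28) − 0.05·(-2.88, 8.82, 5.12) = (-0.216, 1.029, 1.024)
(a₄, b₄, c₄) = (-0.216, 1.029, 1.024) − 0.05·(-1.728, 6.174, 4.096) = (-0.1296, 0.7203, 0.8192)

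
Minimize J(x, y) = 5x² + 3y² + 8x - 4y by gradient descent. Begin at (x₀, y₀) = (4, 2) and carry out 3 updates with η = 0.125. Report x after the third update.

∇J = (10x + 8, 6y - 4)
Step 1: at (4, 2), ∇J = (48, 8) → (4, 2) − 0.125·(48, 8) = (-2, 1)
Step 2: at (-2, 1), ∇J = (-12, 2) → (-2, 1) − 0.125·(-12, 2) = (-0.5, 0.75)
Step 3: at (-0.5, 0.75), ∇J = (3, 0.5) → (-0.5, 0.75) − 0.125·(3, 0.5) = (-0.875, 0.6875)
x = -0.875

-0.875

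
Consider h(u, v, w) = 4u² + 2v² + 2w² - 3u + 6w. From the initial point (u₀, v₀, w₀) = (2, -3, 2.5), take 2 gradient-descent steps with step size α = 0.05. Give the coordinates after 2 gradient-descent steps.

(0.96, -1.92, 1.06)

∇h = (8u - 3, 4v, 4w + 6)
(u₁, v₁, w₁) = (2, -3, 2.5) − 0.05·(13, -12, 16) = (1.35, -2.4, 1.7)
(u₂, v₂, w₂) = (1.35, -2.4, 1.7) − 0.05·(7.8, -9.6, 12.8) = (0.96, -1.92, 1.06)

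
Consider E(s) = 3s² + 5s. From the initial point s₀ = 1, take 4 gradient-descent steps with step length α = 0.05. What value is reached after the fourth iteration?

E′(s) = 6s + 5
s₁ = 1 − 0.05·11 = 0.45
s₂ = 0.45 − 0.05·7.7 = 0.065
s₃ = 0.065 − 0.05·5.39 = -0.2045
s₄ = -0.2045 − 0.05·3.773 = -0.39315

-0.39315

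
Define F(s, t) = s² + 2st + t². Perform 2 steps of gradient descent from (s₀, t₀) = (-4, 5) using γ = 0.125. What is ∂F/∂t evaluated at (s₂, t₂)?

∇F = (2s + 2t, 2s + 2t)
(s₁, t₁) = (-4, 5) − 0.125·(2, 2) = (-4.25, 4.75)
(s₂, t₂) = (-4.25, 4.75) − 0.125·(1, 1) = (-4.375, 4.625)
∂F/∂t at (-4.375, 4.625) = 0.5

0.5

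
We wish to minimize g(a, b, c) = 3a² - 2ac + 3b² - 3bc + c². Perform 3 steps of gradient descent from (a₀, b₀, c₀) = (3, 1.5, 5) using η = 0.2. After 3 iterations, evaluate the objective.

-2.383872

∇g = (6a - 2c, 6b - 3c, -2a - 3b + 2c)
(a₁, b₁, c₁) = (3, 1.5, 5) − 0.2·(8, -6, -0.5) = (1.4, 2.7, 5.1)
(a₂, b₂, c₂) = (1.4, 2.7, 5.1) − 0.2·(-1.8, 0.9, -0.7) = (1.76, 2.52, 5.24)
(a₃, b₃, c₃) = (1.76, 2.52, 5.24) − 0.2·(0.08, -0.6, -0.6) = (1.744, 2.64, 5.36)
g(1.744, 2.64, 5.36) = -2.383872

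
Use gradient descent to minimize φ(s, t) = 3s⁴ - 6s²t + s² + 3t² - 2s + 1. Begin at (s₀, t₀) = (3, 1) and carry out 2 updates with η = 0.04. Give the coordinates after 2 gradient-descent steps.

(293.83508736, 20.301376)

∇φ = (12s³ - 12st + 2s - 2, -6s² + 6t)
Step 1: at (3, 1), ∇φ = (292, -48) → (3, 1) − 0.04·(292, -48) = (-8.68, 2.92)
Step 2: at (-8.68, 2.92), ∇φ = (-7562.877184, -434.5344) → (-8.68, 2.92) − 0.04·(-7562.877184, -434.5344) = (293.83508736, 20.301376)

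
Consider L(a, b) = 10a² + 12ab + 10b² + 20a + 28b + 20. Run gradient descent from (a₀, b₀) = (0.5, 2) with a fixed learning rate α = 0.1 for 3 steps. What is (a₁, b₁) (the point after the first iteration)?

∇L = (20a + 12b + 20, 12a + 20b + 28)
Step 1: at (0.5, 2), ∇L = (54, 74) → (0.5, 2) − 0.1·(54, 74) = (-4.9, -5.4)

(-4.9, -5.4)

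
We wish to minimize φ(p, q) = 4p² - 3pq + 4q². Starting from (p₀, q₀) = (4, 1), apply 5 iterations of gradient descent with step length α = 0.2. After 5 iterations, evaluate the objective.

153.2454764544

∇φ = (8p - 3q, -3p + 8q)
(p₁, q₁) = (4, 1) − 0.2·(29, -4) = (-1.8, 1.8)
(p₂, q₂) = (-1.8, 1.8) − 0.2·(-19.8, 19.8) = (2.16, -2.16)
(p₃, q₃) = (2.16, -2.16) − 0.2·(23.76, -23.76) = (-2.592, 2.592)
(p₄, q₄) = (-2.592, 2.592) − 0.2·(-28.512, 28.512) = (3.1104, -3.1104)
(p₅, q₅) = (3.1104, -3.1104) − 0.2·(34.2144, -34.2144) = (-3.73248, 3.73248)
φ(-3.73248, 3.73248) = 153.2454764544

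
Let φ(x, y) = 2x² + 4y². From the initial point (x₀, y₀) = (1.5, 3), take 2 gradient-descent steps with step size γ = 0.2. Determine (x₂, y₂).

(0.06, 1.08)

∇φ = (4x, 8y)
(x₁, y₁) = (1.5, 3) − 0.2·(6, 24) = (0.3, -1.8)
(x₂, y₂) = (0.3, -1.8) − 0.2·(1.2, -14.4) = (0.06, 1.08)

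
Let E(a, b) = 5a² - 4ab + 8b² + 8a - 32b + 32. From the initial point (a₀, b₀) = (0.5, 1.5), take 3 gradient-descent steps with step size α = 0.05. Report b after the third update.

∇E = (10a - 4b + 8, -4a + 16b - 32)
Step 1: at (0.5, 1.5), ∇E = (7, -10) → (0.5, 1.5) − 0.05·(7, -10) = (0.15, 2)
Step 2: at (0.15, 2), ∇E = (1.5, -0.6) → (0.15, 2) − 0.05·(1.5, -0.6) = (0.075, 2.03)
Step 3: at (0.075, 2.03), ∇E = (0.63, 0.18) → (0.075, 2.03) − 0.05·(0.63, 0.18) = (0.0435, 2.021)
b = 2.021

2.021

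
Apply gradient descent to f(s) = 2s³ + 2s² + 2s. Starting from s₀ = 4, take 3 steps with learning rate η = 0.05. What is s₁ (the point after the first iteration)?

f′(s) = 6s² + 4s + 2
Step 1: f′(4) = 114; s₁ = 4 − 0.05·114 = -1.7

-1.7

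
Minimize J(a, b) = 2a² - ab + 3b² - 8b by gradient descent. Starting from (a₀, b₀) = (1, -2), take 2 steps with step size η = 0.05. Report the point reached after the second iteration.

(0.5125, -0.23)

∇J = (4a - b, -a + 6b - 8)
(a₁, b₁) = (1, -2) − 0.05·(6, -21) = (0.7, -0.95)
(a₂, b₂) = (0.7, -0.95) − 0.05·(3.75, -14.4) = (0.5125, -0.23)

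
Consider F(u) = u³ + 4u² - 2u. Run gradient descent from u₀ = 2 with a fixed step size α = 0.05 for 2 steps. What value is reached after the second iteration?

F′(u) = 3u² + 8u - 2
Step 1: F′(2) = 26; u₁ = 2 − 0.05·26 = 0.7
Step 2: F′(0.7) = 5.07; u₂ = 0.7 − 0.05·5.07 = 0.4465

0.4465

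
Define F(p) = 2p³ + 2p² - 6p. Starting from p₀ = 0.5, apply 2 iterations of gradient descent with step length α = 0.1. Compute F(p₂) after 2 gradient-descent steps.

-2.53627734375

F′(p) = 6p² + 4p - 6
p₁ = 0.5 − 0.1·(-2.5) = 0.75
p₂ = 0.75 − 0.1·0.375 = 0.7125
F(0.7125) = -2.53627734375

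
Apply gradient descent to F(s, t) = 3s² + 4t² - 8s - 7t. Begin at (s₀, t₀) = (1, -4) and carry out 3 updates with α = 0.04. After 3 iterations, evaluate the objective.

1.066990043136

∇F = (6s - 8, 8t - 7)
Step 1: at (1, -4), ∇F = (-2, -39) → (1, -4) − 0.04·(-2, -39) = (1.08, -2.44)
Step 2: at (1.08, -2.44), ∇F = (-1.52, -26.52) → (1.08, -2.44) − 0.04·(-1.52, -26.52) = (1.1408, -1.3792)
Step 3: at (1.1408, -1.3792), ∇F = (-1.1552, -18.0336) → (1.1408, -1.3792) − 0.04·(-1.1552, -18.0336) = (1.187008, -0.657856)
F(1.187008, -0.657856) = 1.066990043136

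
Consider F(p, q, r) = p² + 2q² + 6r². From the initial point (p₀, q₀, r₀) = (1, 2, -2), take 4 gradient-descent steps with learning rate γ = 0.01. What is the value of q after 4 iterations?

∇F = (2p, 4q, 12r)
(p₁, q₁, r₁) = (1, 2, -2) − 0.01·(2, 8, -24) = (0.98, 1.92, -1.76)
(p₂, q₂, r₂) = (0.98, 1.92, -1.76) − 0.01·(1.96, 7.68, -21.12) = (0.9604, 1.8432, -1.5488)
(p₃, q₃, r₃) = (0.9604, 1.8432, -1.5488) − 0.01·(1.9208, 7.3728, -18.5856) = (0.941192, 1.769472, -1.362944)
(p₄, q₄, r₄) = (0.941192, 1.769472, -1.362944) − 0.01·(1.882384, 7.077888, -16.355328) = (0.92236816, 1.69869312, -1.19939072)
q = 1.69869312

1.69869312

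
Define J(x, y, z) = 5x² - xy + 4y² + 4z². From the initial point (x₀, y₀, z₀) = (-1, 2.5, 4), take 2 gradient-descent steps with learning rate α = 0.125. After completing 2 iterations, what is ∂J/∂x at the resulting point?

∇J = (10x - y, -x + 8y, 8z)
(x₁, y₁, z₁) = (-1, 2.5, 4) − 0.125·(-12.5, 21, 32) = (0.5625, -0.125, 0)
(x₂, y₂, z₂) = (0.5625, -0.125, 0) − 0.125·(5.75, -1.5625, 0) = (-0.15625, 0.0703125, 0)
∂J/∂x at (-0.15625, 0.0703125, 0) = -1.6328125

-1.6328125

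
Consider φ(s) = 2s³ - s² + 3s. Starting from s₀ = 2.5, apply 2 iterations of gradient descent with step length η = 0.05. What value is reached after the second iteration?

φ′(s) = 6s² - 2s + 3
Step 1: φ′(2.5) = 35.5; s₁ = 2.5 − 0.05·35.5 = 0.725
Step 2: φ′(0.725) = 4.70375; s₂ = 0.725 − 0.05·4.70375 = 0.4898125

0.4898125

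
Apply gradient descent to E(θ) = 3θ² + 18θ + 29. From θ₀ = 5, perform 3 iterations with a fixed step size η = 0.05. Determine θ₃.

E′(θ) = 6θ + 18
Step 1: E′(5) = 48; θ₁ = 5 − 0.05·48 = 2.6
Step 2: E′(2.6) = 33.6; θ₂ = 2.6 − 0.05·33.6 = 0.92
Step 3: E′(0.92) = 23.52; θ₃ = 0.92 − 0.05·23.52 = -0.256

-0.256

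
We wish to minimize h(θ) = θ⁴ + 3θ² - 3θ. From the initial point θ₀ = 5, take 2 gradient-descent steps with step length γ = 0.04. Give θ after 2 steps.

h′(θ) = 4θ³ + 6θ - 3
Step 1: h′(5) = 527; θ₁ = 5 − 0.04·527 = -16.08
Step 2: h′(-16.08) = -16730.470848; θ₂ = -16.08 − 0.04·(-16730.470848) = 653.13883392

653.13883392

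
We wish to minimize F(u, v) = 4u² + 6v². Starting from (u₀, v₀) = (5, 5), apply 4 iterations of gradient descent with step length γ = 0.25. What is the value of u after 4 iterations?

∇F = (8u, 12v)
(u₁, v₁) = (5, 5) − 0.25·(40, 60) = (-5, -10)
(u₂, v₂) = (-5, -10) − 0.25·(-40, -120) = (5, 20)
(u₃, v₃) = (5, 20) − 0.25·(40, 240) = (-5, -40)
(u₄, v₄) = (-5, -40) − 0.25·(-40, -480) = (5, 80)
u = 5

5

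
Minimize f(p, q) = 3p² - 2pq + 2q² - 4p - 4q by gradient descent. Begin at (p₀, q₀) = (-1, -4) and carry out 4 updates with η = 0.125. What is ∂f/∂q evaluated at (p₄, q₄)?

∇f = (6p - 2q - 4, -2p + 4q - 4)
(p₁, q₁) = (-1, -4) − 0.125·(-2, -18) = (-0.75, -1.75)
(p₂, q₂) = (-0.75, -1.75) − 0.125·(-5, -9.5) = (-0.125, -0.5625)
(p₃, q₃) = (-0.125, -0.5625) − 0.125·(-3.625, -6) = (0.328125, 0.1875)
(p₄, q₄) = (0.328125, 0.1875) − 0.125·(-2.40625, -3.90625) = (0.62890625, 0.67578125)
∂f/∂q at (0.62890625, 0.67578125) = -2.5546875

-2.5546875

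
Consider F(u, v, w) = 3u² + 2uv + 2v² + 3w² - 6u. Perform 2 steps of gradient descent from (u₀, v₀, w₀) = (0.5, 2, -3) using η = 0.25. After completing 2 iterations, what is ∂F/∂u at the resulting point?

2.75

∇F = (6u + 2v - 6, 2u + 4v, 6w)
Step 1: at (0.5, 2, -3), ∇F = (1, 9, -18) → (0.5, 2, -3) − 0.25·(1, 9, -18) = (0.25, -0.25, 1.5)
Step 2: at (0.25, -0.25, 1.5), ∇F = (-5, -0.5, 9) → (0.25, -0.25, 1.5) − 0.25·(-5, -0.5, 9) = (1.5, -0.125, -0.75)
∂F/∂u at (1.5, -0.125, -0.75) = 2.75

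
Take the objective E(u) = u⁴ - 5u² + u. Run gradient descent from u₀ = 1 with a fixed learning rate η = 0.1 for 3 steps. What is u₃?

E′(u) = 4u³ - 10u + 1
Step 1: E′(1) = -5; u₁ = 1 − 0.1·(-5) = 1.5
Step 2: E′(1.5) = -0.5; u₂ = 1.5 − 0.1·(-0.5) = 1.55
Step 3: E′(1.55) = 0.3955; u₃ = 1.55 − 0.1·0.3955 = 1.51045

1.51045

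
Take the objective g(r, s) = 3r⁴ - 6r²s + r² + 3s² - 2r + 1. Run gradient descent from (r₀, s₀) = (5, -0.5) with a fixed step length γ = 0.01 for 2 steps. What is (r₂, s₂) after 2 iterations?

(122.77105664, 7.432864)

∇g = (12r³ - 12rs + 2r - 2, -6r² + 6s)
Step 1: at (5, -0.5), ∇g = (1538, -153) → (5, -0.5) − 0.01·(1538, -153) = (-10.38, 1.03)
Step 2: at (-10.38, 1.03), ∇g = (-13315.105664, -640.2864) → (-10.38, 1.03) − 0.01·(-13315.105664, -640.2864) = (122.77105664, 7.432864)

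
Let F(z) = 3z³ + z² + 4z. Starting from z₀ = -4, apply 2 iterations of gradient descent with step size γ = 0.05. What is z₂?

-64.55

F′(z) = 9z² + 2z + 4
z₁ = -4 − 0.05·140 = -11
z₂ = -11 − 0.05·1071 = -64.55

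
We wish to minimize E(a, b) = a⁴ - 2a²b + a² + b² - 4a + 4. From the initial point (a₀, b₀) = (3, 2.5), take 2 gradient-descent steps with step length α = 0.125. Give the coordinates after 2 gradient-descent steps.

(152.3125, 15.34375)

∇E = (4a³ - 4ab + 2a - 4, -2a² + 2b)
(a₁, b₁) = (3, 2.5) − 0.125·(80, -13) = (-7, 4.125)
(a₂, b₂) = (-7, 4.125) − 0.125·(-1274.5, -89.75) = (152.3125, 15.34375)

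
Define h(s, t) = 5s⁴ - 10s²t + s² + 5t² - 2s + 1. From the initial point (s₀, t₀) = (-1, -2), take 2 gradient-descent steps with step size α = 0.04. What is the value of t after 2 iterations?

0.49344

∇h = (20s³ - 20st + 2s - 2, -10s² + 10t)
Step 1: at (-1, -2), ∇h = (-64, -30) → (-1, -2) − 0.04·(-64, -30) = (1.56, -0.8)
Step 2: at (1.56, -0.8), ∇h = (102.00832, -32.336) → (1.56, -0.8) − 0.04·(102.00832, -32.336) = (-2.5203328, 0.49344)
t = 0.49344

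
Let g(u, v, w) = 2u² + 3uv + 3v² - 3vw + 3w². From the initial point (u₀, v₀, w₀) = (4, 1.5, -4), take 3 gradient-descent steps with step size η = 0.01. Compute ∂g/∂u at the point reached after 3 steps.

∇g = (4u + 3v, 3u + 6v - 3w, -3v + 6w)
Step 1: at (4, 1.5, -4), ∇g = (20.5, 33, -28.5) → (4, 1.5, -4) − 0.01·(20.5, 33, -28.5) = (3.795, 1.17, -3.715)
Step 2: at (3.795, 1.17, -3.715), ∇g = (18.69, 29.55, -25.8) → (3.795, 1.17, -3.715) − 0.01·(18.69, 29.55, -25.8) = (3.6081, 0.8745, -3.457)
Step 3: at (3.6081, 0.8745, -3.457), ∇g = (17.0559, 26.4423, -23.3655) → (3.6081, 0.8745, -3.457) − 0.01·(17.0559, 26.4423, -23.3655) = (3.437541, 0.610077, -3.223345)
∂g/∂u at (3.437541, 0.610077, -3.223345) = 15.580395

15.580395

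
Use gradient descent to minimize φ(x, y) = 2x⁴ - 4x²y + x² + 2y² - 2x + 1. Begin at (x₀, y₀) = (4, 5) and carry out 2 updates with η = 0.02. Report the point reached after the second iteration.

(-0.91780864, 6.208448)

∇φ = (8x³ - 8xy + 2x - 2, -4x² + 4y)
Step 1: at (4, 5), ∇φ = (358, -44) → (4, 5) − 0.02·(358, -44) = (-3.16, 5.88)
Step 2: at (-3.16, 5.88), ∇φ = (-112.109568, -16.4224) → (-3.16, 5.88) − 0.02·(-112.109568, -16.4224) = (-0.91780864, 6.208448)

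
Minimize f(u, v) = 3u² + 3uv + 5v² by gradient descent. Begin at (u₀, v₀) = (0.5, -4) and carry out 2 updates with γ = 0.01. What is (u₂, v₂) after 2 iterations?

(0.66305, -3.2712)

∇f = (6u + 3v, 3u + 10v)
Step 1: at (0.5, -4), ∇f = (-9, -38.5) → (0.5, -4) − 0.01·(-9, -38.5) = (0.59, -3.615)
Step 2: at (0.59, -3.615), ∇f = (-7.305, -34.38) → (0.59, -3.615) − 0.01·(-7.305, -34.38) = (0.66305, -3.2712)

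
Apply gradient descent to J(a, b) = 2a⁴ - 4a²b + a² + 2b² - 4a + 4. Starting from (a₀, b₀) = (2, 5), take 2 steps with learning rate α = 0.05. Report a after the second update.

∇J = (8a³ - 8ab + 2a - 4, -4a² + 4b)
Step 1: at (2, 5), ∇J = (-16, 4) → (2, 5) − 0.05·(-16, 4) = (2.8, 4.8)
Step 2: at (2.8, 4.8), ∇J = (69.696, -12.16) → (2.8, 4.8) − 0.05·(69.696, -12.16) = (-0.6848, 5.408)
a = -0.6848

-0.6848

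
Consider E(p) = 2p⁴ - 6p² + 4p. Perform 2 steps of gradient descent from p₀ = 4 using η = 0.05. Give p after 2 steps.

2889.3136

E′(p) = 8p³ - 12p + 4
Step 1: E′(4) = 468; p₁ = 4 − 0.05·468 = -19.4
Step 2: E′(-19.4) = -58174.272; p₂ = -19.4 − 0.05·(-58174.272) = 2889.3136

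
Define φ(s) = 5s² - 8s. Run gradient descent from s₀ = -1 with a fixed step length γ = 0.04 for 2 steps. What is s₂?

φ′(s) = 10s - 8
s₁ = -1 − 0.04·(-18) = -0.28
s₂ = -0.28 − 0.04·(-10.8) = 0.152

0.152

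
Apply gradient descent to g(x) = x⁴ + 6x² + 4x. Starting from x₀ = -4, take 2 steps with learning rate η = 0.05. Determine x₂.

g′(x) = 4x³ + 12x + 4
x₁ = -4 − 0.05·(-300) = 11
x₂ = 11 − 0.05·5460 = -262

-262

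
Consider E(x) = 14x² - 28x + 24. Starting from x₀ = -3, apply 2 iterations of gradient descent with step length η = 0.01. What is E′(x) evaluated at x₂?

E′(x) = 28x - 28
x₁ = -3 − 0.01·(-112) = -1.88
x₂ = -1.88 − 0.01·(-80.64) = -1.0736
E′(x) at (-1.0736) = -58.0608

-58.0608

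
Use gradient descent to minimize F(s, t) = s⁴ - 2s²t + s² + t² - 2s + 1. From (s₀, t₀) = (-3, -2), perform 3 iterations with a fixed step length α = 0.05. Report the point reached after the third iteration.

∇F = (4s³ - 4st + 2s - 2, -2s² + 2t)
(s₁, t₁) = (-3, -2) − 0.05·(-140, -22) = (4, -0.9)
(s₂, t₂) = (4, -0.9) − 0.05·(276.4, -33.8) = (-9.82, 0.79)
(s₃, t₃) = (-9.82, 0.79) − 0.05·(-3778.473472, -191.2848) = (179.1036736, 10.35424)

(179.1036736, 10.35424)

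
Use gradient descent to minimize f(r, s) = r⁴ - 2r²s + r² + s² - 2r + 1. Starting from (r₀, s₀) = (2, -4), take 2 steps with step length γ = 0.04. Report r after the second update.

∇f = (4r³ - 4rs + 2r - 2, -2r² + 2s)
Step 1: at (2, -4), ∇f = (66, -16) → (2, -4) − 0.04·(66, -16) = (-0.64, -3.36)
Step 2: at (-0.64, -3.36), ∇f = (-12.930176, -7.5392) → (-0.64, -3.36) − 0.04·(-12.930176, -7.5392) = (-0.12279296, -3.058432)
r = -0.12279296

-0.12279296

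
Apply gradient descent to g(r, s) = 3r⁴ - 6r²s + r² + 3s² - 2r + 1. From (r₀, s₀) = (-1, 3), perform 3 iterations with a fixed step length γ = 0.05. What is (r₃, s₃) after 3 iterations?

∇g = (12r³ - 12rs + 2r - 2, -6r² + 6s)
Step 1: at (-1, 3), ∇g = (20, 12) → (-1, 3) − 0.05·(20, 12) = (-2, 2.4)
Step 2: at (-2, 2.4), ∇g = (-44.4, -9.6) → (-2, 2.4) − 0.05·(-44.4, -9.6) = (0.22, 2.88)
Step 3: at (0.22, 2.88), ∇g = (-9.035424, 16.9896) → (0.22, 2.88) − 0.05·(-9.035424, 16.9896) = (0.6717712, 2.03052)

(0.6717712, 2.03052)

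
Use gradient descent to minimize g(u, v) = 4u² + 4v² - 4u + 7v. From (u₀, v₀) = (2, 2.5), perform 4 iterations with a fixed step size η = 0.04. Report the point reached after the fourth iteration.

∇g = (8u - 4, 8v + 7)
(u₁, v₁) = (2, 2.5) − 0.04·(12, 27) = (1.52, 1.42)
(u₂, v₂) = (1.52, 1.42) − 0.04·(8.16, 18.36) = (1.1936, 0.6856)
(u₃, v₃) = (1.1936, 0.6856) − 0.04·(5.5488, 12.4848) = (0.971648, 0.186208)
(u₄, v₄) = (0.971648, 0.186208) − 0.04·(3.773184, 8.489664) = (0.82072064, -0.15337856)

(0.82072064, -0.15337856)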